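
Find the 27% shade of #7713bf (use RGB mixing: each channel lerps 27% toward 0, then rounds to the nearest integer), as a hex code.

#7713bf is rgb(119, 19, 191).
Lerp each channel 27% toward 0:
  R: 119 + 0.27×(0−119) = 119 − 32.13 = 86.87 → 87
  G: 19 − 5.13 = 13.87 → 14
  B: 191 + 0.27×(0−191) = 191 − 51.57 = 139.43 → 139
rgb(87, 14, 139) = #570e8b.

#570e8b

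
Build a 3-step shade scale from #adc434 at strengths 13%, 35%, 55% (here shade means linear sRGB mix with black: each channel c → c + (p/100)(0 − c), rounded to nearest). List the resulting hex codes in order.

#adc434 is rgb(173, 196, 52).
13%: (173 − 22.49 = 150.51→151, 196 − 25.48 = 170.52→171, 52 − 6.76 = 45.24→45) → #97ab2d
35%: (173 − 60.55 = 112.45→112, 196 − 68.6 = 127.4→127, 52 − 18.2 = 33.8→34) → #707f22
55%: (173 − 95.15 = 77.85→78, 196 − 107.8 = 88.2→88, 52 − 28.6 = 23.4→23) → #4e5817

#97ab2d, #707f22, #4e5817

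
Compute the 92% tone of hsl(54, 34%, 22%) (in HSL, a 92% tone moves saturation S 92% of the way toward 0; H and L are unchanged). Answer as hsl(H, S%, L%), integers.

S moves 92% from 34 toward 0: 34 − 31.28 = 2.72 → 3.
H and L are unchanged.

hsl(54, 3%, 22%)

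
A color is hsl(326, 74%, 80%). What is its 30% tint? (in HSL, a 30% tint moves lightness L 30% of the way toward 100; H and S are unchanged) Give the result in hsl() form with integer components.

L moves 30% from 80 toward 100: 80 + 6 = 86 → 86.
H and S are unchanged.

hsl(326, 74%, 86%)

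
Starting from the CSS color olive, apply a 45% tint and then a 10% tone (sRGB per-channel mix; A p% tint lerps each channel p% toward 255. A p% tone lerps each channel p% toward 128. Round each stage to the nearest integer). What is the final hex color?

CSS olive is rgb(128, 128, 0).
Lerp each channel 45% toward 255:
  R: 128 + 57.15 = 185.15 → 185
  G: 128 + 0.45×(255−128) = 128 + 57.15 = 185.15 → 185
  B: 0 + 0.45×(255−0) = 0 + 114.75 = 114.75 → 115
After the tint: rgb(185, 185, 115) = #B9B973.
A 10% tone moves each channel 10% toward 128:
  R: 185 − 5.7 = 179.3 → 179
  G: 185 − 5.7 = 179.3 → 179
  B: 115 + 0.1×(128−115) = 115 + 1.3 = 116.3 → 116
rgb(179, 179, 116) = #B3B374.

#B3B374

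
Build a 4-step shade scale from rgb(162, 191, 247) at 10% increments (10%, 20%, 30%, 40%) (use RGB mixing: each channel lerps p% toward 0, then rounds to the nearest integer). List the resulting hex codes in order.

#92acde, #8299c6, #7186ad, #617394

10%: (162 − 16.2 = 145.8→146, 191 − 19.1 = 171.9→172, 247 − 24.7 = 222.3→222) → #92acde
20%: (162 − 32.4 = 129.6→130, 191 − 38.2 = 152.8→153, 247 − 49.4 = 197.6→198) → #8299c6
30%: (162 − 48.6 = 113.4→113, 191 − 57.3 = 133.7→134, 247 − 74.1 = 172.9→173) → #7186ad
40%: (162 − 64.8 = 97.2→97, 191 − 76.4 = 114.6→115, 247 − 98.8 = 148.2→148) → #617394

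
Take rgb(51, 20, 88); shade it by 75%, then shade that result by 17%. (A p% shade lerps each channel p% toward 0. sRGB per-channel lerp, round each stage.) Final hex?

A 75% shade moves each channel 75% toward 0:
  R: 51 + 0.75×(0−51) = 51 − 38.25 = 12.75 → 13
  G: 20 − 15 = 5 → 5
  B: 88 + 0.75×(0−88) = 88 − 66 = 22 → 22
After the shade: rgb(13, 5, 22) = #0D0516.
Lerp each channel 17% toward 0:
  R: 13 − 2.21 = 10.79 → 11
  G: 5 + 0.17×(0−5) = 5 − 0.85 = 4.15 → 4
  B: 22 − 3.74 = 18.26 → 18
rgb(11, 4, 18) = #0B0412.

#0B0412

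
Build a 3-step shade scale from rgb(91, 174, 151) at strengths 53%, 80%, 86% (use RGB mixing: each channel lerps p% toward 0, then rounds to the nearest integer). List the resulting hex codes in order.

53%: (91 − 48.23 = 42.77→43, 174 − 92.22 = 81.78→82, 151 − 80.03 = 70.97→71) → #2b5247
80%: (91 − 72.8 = 18.2→18, 174 − 139.2 = 34.8→35, 151 − 120.8 = 30.2→30) → #12231e
86%: (91 − 78.26 = 12.74→13, 174 − 149.64 = 24.36→24, 151 − 129.86 = 21.14→21) → #0d1815

#2b5247, #12231e, #0d1815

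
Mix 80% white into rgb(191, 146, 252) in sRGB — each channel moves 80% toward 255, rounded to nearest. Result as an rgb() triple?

rgb(242, 233, 254)

Per channel, c → c + 0.8(255 − c):
  R: 191 + 0.8×(255−191) = 191 + 51.2 = 242.2 → 242
  G: 146 + 0.8×(255−146) = 146 + 87.2 = 233.2 → 233
  B: 252 + 2.4 = 254.4 → 254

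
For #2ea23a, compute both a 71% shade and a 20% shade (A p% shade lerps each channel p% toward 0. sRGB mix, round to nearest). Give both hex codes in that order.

#0d2f11, #25822e

#2ea23a is rgb(46, 162, 58).
71% shade:
  R: 46 + 0.71×(0−46) = 46 − 32.66 = 13.34 → 13
  G: 162 − 115.02 = 46.98 → 47
  B: 58 + 0.71×(0−58) = 58 − 41.18 = 16.82 → 17
  → #0d2f11
20% shade:
  R: 46 + 0.2×(0−46) = 46 − 9.2 = 36.8 → 37
  G: 162 − 32.4 = 129.6 → 130
  B: 58 + 0.2×(0−58) = 58 − 11.6 = 46.4 → 46
  → #25822e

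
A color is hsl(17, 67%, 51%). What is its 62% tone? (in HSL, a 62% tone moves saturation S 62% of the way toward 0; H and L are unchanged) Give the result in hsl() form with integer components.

hsl(17, 25%, 51%)

S moves 62% from 67 toward 0: 67 − 41.54 = 25.46 → 25.
H and L are unchanged.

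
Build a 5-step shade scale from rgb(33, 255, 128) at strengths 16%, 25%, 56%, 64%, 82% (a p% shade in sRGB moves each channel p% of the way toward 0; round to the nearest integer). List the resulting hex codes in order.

#1CD66C, #19BF60, #0F7038, #0C5C2E, #062E17

16%: (33 − 5.28 = 27.72→28, 255 − 40.8 = 214.2→214, 128 − 20.48 = 107.52→108) → #1CD66C
25%: (33 − 8.25 = 24.75→25, 255 − 63.75 = 191.25→191, 128 − 32 = 96→96) → #19BF60
56%: (33 − 18.48 = 14.52→15, 255 − 142.8 = 112.2→112, 128 − 71.68 = 56.32→56) → #0F7038
64%: (33 − 21.12 = 11.88→12, 255 − 163.2 = 91.8→92, 128 − 81.92 = 46.08→46) → #0C5C2E
82%: (33 − 27.06 = 5.94→6, 255 − 209.1 = 45.9→46, 128 − 104.96 = 23.04→23) → #062E17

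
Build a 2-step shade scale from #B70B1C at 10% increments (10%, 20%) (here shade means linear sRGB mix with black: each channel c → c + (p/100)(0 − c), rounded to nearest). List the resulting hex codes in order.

#A50A19, #920916

#B70B1C is rgb(183, 11, 28).
10%: (183 − 18.3 = 164.7→165, 11 − 1.1 = 9.9→10, 28 − 2.8 = 25.2→25) → #A50A19
20%: (183 − 36.6 = 146.4→146, 11 − 2.2 = 8.8→9, 28 − 5.6 = 22.4→22) → #920916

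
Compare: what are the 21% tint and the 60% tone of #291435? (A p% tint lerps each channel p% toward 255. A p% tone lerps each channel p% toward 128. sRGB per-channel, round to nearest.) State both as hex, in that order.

#291435 is rgb(41, 20, 53).
21% tint:
  R: 41 + 0.21×(255−41) = 41 + 44.94 = 85.94 → 86
  G: 20 + 49.35 = 69.35 → 69
  B: 53 + 42.42 = 95.42 → 95
  → #56455F
60% tone:
  R: 41 + 0.6×(128−41) = 41 + 52.2 = 93.2 → 93
  G: 20 + 0.6×(128−20) = 20 + 64.8 = 84.8 → 85
  B: 53 + 0.6×(128−53) = 53 + 45 = 98 → 98
  → #5D5562

#56455F, #5D5562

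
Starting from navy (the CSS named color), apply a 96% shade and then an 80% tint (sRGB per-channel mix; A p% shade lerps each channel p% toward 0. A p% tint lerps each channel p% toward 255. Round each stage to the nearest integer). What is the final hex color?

CSS navy is rgb(0, 0, 128).
A 96% shade moves each channel 96% toward 0:
  R: 0 + 0 = 0 → 0
  G: 0 + 0.96×(0−0) = 0 + 0 = 0 → 0
  B: 128 − 122.88 = 5.12 → 5
After the shade: rgb(0, 0, 5) = #000005.
Lerp each channel 80% toward 255:
  R: 0 + 204 = 204 → 204
  G: 0 + 204 = 204 → 204
  B: 5 + 0.8×(255−5) = 5 + 200 = 205 → 205
rgb(204, 204, 205) = #CCCCCD.

#CCCCCD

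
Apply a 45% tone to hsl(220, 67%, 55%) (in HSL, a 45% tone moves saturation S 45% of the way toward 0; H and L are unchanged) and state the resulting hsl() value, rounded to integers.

hsl(220, 37%, 55%)

S moves 45% from 67 toward 0: 67 − 30.15 = 36.85 → 37.
H and L are unchanged.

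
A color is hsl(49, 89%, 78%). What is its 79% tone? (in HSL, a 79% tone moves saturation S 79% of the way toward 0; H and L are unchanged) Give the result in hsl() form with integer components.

S moves 79% from 89 toward 0: 89 − 70.31 = 18.69 → 19.
H and L are unchanged.

hsl(49, 19%, 78%)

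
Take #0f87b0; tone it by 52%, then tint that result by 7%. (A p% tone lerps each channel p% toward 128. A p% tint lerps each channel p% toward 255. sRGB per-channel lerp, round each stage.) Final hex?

#578c9e

#0f87b0 is rgb(15, 135, 176).
Lerp each channel 52% toward 128:
  R: 15 + 0.52×(128−15) = 15 + 58.76 = 73.76 → 74
  G: 135 + 0.52×(128−135) = 135 − 3.64 = 131.36 → 131
  B: 176 + 0.52×(128−176) = 176 − 24.96 = 151.04 → 151
After the tone: rgb(74, 131, 151) = #4a8397.
A 7% tint moves each channel 7% toward 255:
  R: 74 + 0.07×(255−74) = 74 + 12.67 = 86.67 → 87
  G: 131 + 8.68 = 139.68 → 140
  B: 151 + 0.07×(255−151) = 151 + 7.28 = 158.28 → 158
rgb(87, 140, 158) = #578c9e.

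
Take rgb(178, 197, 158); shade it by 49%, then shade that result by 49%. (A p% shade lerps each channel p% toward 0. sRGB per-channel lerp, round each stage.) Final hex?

#2e3329

Per channel, c → c + 0.49(0 − c):
  R: 178 + 0.49×(0−178) = 178 − 87.22 = 90.78 → 91
  G: 197 − 96.53 = 100.47 → 100
  B: 158 + 0.49×(0−158) = 158 − 77.42 = 80.58 → 81
After the shade: rgb(91, 100, 81) = #5b6451.
Per channel, c → c + 0.49(0 − c):
  R: 91 − 44.59 = 46.41 → 46
  G: 100 − 49 = 51 → 51
  B: 81 + 0.49×(0−81) = 81 − 39.69 = 41.31 → 41
rgb(46, 51, 41) = #2e3329.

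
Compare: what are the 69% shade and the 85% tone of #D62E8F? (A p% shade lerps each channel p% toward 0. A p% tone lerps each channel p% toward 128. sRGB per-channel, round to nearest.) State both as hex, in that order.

#420E2C, #8D7482

#D62E8F is rgb(214, 46, 143).
69% shade:
  R: 214 + 0.69×(0−214) = 214 − 147.66 = 66.34 → 66
  G: 46 − 31.74 = 14.26 → 14
  B: 143 + 0.69×(0−143) = 143 − 98.67 = 44.33 → 44
  → #420E2C
85% tone:
  R: 214 − 73.1 = 140.9 → 141
  G: 46 + 69.7 = 115.7 → 116
  B: 143 − 12.75 = 130.25 → 130
  → #8D7482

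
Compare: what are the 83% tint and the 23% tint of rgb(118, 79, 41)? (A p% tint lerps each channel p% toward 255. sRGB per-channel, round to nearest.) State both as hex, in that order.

83% tint:
  R: 118 + 0.83×(255−118) = 118 + 113.71 = 231.71 → 232
  G: 79 + 0.83×(255−79) = 79 + 146.08 = 225.08 → 225
  B: 41 + 0.83×(255−41) = 41 + 177.62 = 218.62 → 219
  → #e8e1db
23% tint:
  R: 118 + 31.51 = 149.51 → 150
  G: 79 + 40.48 = 119.48 → 119
  B: 41 + 0.23×(255−41) = 41 + 49.22 = 90.22 → 90
  → #96775a

#e8e1db, #96775a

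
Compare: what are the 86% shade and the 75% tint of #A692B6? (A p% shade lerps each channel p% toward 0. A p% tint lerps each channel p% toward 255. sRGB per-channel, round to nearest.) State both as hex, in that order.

#171419, #E9E4ED

#A692B6 is rgb(166, 146, 182).
86% shade:
  R: 166 + 0.86×(0−166) = 166 − 142.76 = 23.24 → 23
  G: 146 + 0.86×(0−146) = 146 − 125.56 = 20.44 → 20
  B: 182 + 0.86×(0−182) = 182 − 156.52 = 25.48 → 25
  → #171419
75% tint:
  R: 166 + 0.75×(255−166) = 166 + 66.75 = 232.75 → 233
  G: 146 + 0.75×(255−146) = 146 + 81.75 = 227.75 → 228
  B: 182 + 0.75×(255−182) = 182 + 54.75 = 236.75 → 237
  → #E9E4ED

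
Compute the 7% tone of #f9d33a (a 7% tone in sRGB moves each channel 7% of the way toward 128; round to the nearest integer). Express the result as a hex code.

#f9d33a is rgb(249, 211, 58).
A 7% tone moves each channel 7% toward 128:
  R: 249 + 0.07×(128−249) = 249 − 8.47 = 240.53 → 241
  G: 211 + 0.07×(128−211) = 211 − 5.81 = 205.19 → 205
  B: 58 + 4.9 = 62.9 → 63
rgb(241, 205, 63) = #f1cd3f.

#f1cd3f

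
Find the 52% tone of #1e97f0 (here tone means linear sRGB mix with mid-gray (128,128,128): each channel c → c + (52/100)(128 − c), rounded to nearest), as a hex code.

#518bb6

#1e97f0 is rgb(30, 151, 240).
A 52% tone moves each channel 52% toward 128:
  R: 30 + 0.52×(128−30) = 30 + 50.96 = 80.96 → 81
  G: 151 + 0.52×(128−151) = 151 − 11.96 = 139.04 → 139
  B: 240 + 0.52×(128−240) = 240 − 58.24 = 181.76 → 182
rgb(81, 139, 182) = #518bb6.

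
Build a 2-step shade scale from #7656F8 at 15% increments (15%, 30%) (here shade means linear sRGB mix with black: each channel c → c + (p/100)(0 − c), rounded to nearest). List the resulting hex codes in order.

#7656F8 is rgb(118, 86, 248).
15%: (118 − 17.7 = 100.3→100, 86 − 12.9 = 73.1→73, 248 − 37.2 = 210.8→211) → #6449D3
30%: (118 − 35.4 = 82.6→83, 86 − 25.8 = 60.2→60, 248 − 74.4 = 173.6→174) → #533CAE

#6449D3, #533CAE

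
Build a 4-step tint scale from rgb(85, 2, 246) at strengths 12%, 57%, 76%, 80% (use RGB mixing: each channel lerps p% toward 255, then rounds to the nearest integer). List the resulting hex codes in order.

#6920f7, #b692fb, #d6c2fd, #ddccfd

12%: (85 + 20.4 = 105.4→105, 2 + 30.36 = 32.36→32, 246 + 1.08 = 247.08→247) → #6920f7
57%: (85 + 96.9 = 181.9→182, 2 + 144.21 = 146.21→146, 246 + 5.13 = 251.13→251) → #b692fb
76%: (85 + 129.2 = 214.2→214, 2 + 192.28 = 194.28→194, 246 + 6.84 = 252.84→253) → #d6c2fd
80%: (85 + 136 = 221→221, 2 + 202.4 = 204.4→204, 246 + 7.2 = 253.2→253) → #ddccfd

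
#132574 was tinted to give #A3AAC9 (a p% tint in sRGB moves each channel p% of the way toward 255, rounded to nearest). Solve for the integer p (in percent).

#132574 is rgb(19, 37, 116); #A3AAC9 is rgb(163, 170, 201).
On the R channel (widest range): 163 ≈ 19 + (p/100)(255 − 19), so p ≈ 100×(163 − 19)/(255 − 19) = 14400/236 = 61.02.
p = 61 reproduces all three channels after rounding.

61%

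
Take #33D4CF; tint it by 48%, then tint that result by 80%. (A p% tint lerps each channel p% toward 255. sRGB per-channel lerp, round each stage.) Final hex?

#33D4CF is rgb(51, 212, 207).
Per channel, c → c + 0.48(255 − c):
  R: 51 + 97.92 = 148.92 → 149
  G: 212 + 0.48×(255−212) = 212 + 20.64 = 232.64 → 233
  B: 207 + 0.48×(255−207) = 207 + 23.04 = 230.04 → 230
After the tint: rgb(149, 233, 230) = #95E9E6.
Per channel, c → c + 0.8(255 − c):
  R: 149 + 0.8×(255−149) = 149 + 84.8 = 233.8 → 234
  G: 233 + 0.8×(255−233) = 233 + 17.6 = 250.6 → 251
  B: 230 + 0.8×(255−230) = 230 + 20 = 250 → 250
rgb(234, 251, 250) = #EAFBFA.

#EAFBFA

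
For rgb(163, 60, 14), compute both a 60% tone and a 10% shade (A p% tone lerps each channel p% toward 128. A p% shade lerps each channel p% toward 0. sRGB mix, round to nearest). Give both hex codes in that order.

60% tone:
  R: 163 − 21 = 142 → 142
  G: 60 + 0.6×(128−60) = 60 + 40.8 = 100.8 → 101
  B: 14 + 0.6×(128−14) = 14 + 68.4 = 82.4 → 82
  → #8E6552
10% shade:
  R: 163 + 0.1×(0−163) = 163 − 16.3 = 146.7 → 147
  G: 60 − 6 = 54 → 54
  B: 14 − 1.4 = 12.6 → 13
  → #93360D

#8E6552, #93360D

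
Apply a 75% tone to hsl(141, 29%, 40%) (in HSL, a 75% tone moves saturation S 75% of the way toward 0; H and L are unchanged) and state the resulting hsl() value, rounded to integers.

S moves 75% from 29 toward 0: 29 − 21.75 = 7.25 → 7.
H and L are unchanged.

hsl(141, 7%, 40%)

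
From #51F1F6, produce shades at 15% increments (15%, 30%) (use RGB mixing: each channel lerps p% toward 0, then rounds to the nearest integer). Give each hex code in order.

#51F1F6 is rgb(81, 241, 246).
15%: (81 − 12.15 = 68.85→69, 241 − 36.15 = 204.85→205, 246 − 36.9 = 209.1→209) → #45CDD1
30%: (81 − 24.3 = 56.7→57, 241 − 72.3 = 168.7→169, 246 − 73.8 = 172.2→172) → #39A9AC

#45CDD1, #39A9AC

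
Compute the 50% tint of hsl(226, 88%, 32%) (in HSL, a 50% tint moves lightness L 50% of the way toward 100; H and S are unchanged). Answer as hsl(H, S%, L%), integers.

hsl(226, 88%, 66%)

L moves 50% from 32 toward 100: 32 + 34 = 66 → 66.
H and S are unchanged.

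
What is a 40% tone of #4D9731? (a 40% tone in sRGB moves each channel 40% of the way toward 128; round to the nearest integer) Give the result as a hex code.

#4D9731 is rgb(77, 151, 49).
Lerp each channel 40% toward 128:
  R: 77 + 0.4×(128−77) = 77 + 20.4 = 97.4 → 97
  G: 151 + 0.4×(128−151) = 151 − 9.2 = 141.8 → 142
  B: 49 + 31.6 = 80.6 → 81
rgb(97, 142, 81) = #618E51.

#618E51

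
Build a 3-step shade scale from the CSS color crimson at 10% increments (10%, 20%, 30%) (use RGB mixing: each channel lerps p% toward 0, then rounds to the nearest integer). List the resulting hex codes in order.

CSS crimson is rgb(220, 20, 60).
10%: (220 − 22 = 198→198, 20 − 2 = 18→18, 60 − 6 = 54→54) → #C61236
20%: (220 − 44 = 176→176, 20 − 4 = 16→16, 60 − 12 = 48→48) → #B01030
30%: (220 − 66 = 154→154, 20 − 6 = 14→14, 60 − 18 = 42→42) → #9A0E2A

#C61236, #B01030, #9A0E2A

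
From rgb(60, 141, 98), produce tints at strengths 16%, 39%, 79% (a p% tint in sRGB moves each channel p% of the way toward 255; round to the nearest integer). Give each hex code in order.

16%: (60 + 31.2 = 91.2→91, 141 + 18.24 = 159.24→159, 98 + 25.12 = 123.12→123) → #5B9F7B
39%: (60 + 76.05 = 136.05→136, 141 + 44.46 = 185.46→185, 98 + 61.23 = 159.23→159) → #88B99F
79%: (60 + 154.05 = 214.05→214, 141 + 90.06 = 231.06→231, 98 + 124.03 = 222.03→222) → #D6E7DE

#5B9F7B, #88B99F, #D6E7DE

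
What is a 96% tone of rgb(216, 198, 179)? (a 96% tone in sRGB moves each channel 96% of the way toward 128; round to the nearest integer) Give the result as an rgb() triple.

rgb(132, 131, 130)

Per channel, c → c + 0.96(128 − c):
  R: 216 + 0.96×(128−216) = 216 − 84.48 = 131.52 → 132
  G: 198 − 67.2 = 130.8 → 131
  B: 179 − 48.96 = 130.04 → 130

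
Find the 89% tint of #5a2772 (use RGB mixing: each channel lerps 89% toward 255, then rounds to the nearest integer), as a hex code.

#5a2772 is rgb(90, 39, 114).
Per channel, c → c + 0.89(255 − c):
  R: 90 + 0.89×(255−90) = 90 + 146.85 = 236.85 → 237
  G: 39 + 0.89×(255−39) = 39 + 192.24 = 231.24 → 231
  B: 114 + 125.49 = 239.49 → 239
rgb(237, 231, 239) = #ede7ef.

#ede7ef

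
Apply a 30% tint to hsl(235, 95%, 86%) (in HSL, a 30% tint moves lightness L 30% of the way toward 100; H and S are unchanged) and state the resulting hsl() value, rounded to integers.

L moves 30% from 86 toward 100: 86 + 4.2 = 90.2 → 90.
H and S are unchanged.

hsl(235, 95%, 90%)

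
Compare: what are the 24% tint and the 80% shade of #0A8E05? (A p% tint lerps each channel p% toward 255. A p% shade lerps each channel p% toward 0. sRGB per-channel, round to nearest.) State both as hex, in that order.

#0A8E05 is rgb(10, 142, 5).
24% tint:
  R: 10 + 0.24×(255−10) = 10 + 58.8 = 68.8 → 69
  G: 142 + 0.24×(255−142) = 142 + 27.12 = 169.12 → 169
  B: 5 + 0.24×(255−5) = 5 + 60 = 65 → 65
  → #45A941
80% shade:
  R: 10 − 8 = 2 → 2
  G: 142 − 113.6 = 28.4 → 28
  B: 5 + 0.8×(0−5) = 5 − 4 = 1 → 1
  → #021C01

#45A941, #021C01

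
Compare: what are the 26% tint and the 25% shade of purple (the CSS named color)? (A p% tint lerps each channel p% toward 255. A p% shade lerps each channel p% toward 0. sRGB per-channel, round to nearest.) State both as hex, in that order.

CSS purple is rgb(128, 0, 128).
26% tint:
  R: 128 + 0.26×(255−128) = 128 + 33.02 = 161.02 → 161
  G: 0 + 0.26×(255−0) = 0 + 66.3 = 66.3 → 66
  B: 128 + 33.02 = 161.02 → 161
  → #A142A1
25% shade:
  R: 128 + 0.25×(0−128) = 128 − 32 = 96 → 96
  G: 0 + 0.25×(0−0) = 0 + 0 = 0 → 0
  B: 128 − 32 = 96 → 96
  → #600060

#A142A1, #600060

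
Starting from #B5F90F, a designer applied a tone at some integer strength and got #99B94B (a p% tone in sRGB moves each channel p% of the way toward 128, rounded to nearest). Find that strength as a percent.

#B5F90F is rgb(181, 249, 15); #99B94B is rgb(153, 185, 75).
On the G channel (widest range): 185 ≈ 249 + (p/100)(128 − 249), so p ≈ 100×(185 − 249)/(128 − 249) = -6400/-121 = 52.89.
p = 53 reproduces all three channels after rounding.

53%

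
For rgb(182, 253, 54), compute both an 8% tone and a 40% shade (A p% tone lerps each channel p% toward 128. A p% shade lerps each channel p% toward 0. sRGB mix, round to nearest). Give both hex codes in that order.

#b2f33c, #6d9820

8% tone:
  R: 182 − 4.32 = 177.68 → 178
  G: 253 − 10 = 243 → 243
  B: 54 + 5.92 = 59.92 → 60
  → #b2f33c
40% shade:
  R: 182 + 0.4×(0−182) = 182 − 72.8 = 109.2 → 109
  G: 253 − 101.2 = 151.8 → 152
  B: 54 − 21.6 = 32.4 → 32
  → #6d9820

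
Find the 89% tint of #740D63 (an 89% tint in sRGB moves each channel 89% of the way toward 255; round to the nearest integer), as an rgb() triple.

rgb(240, 228, 238)

#740D63 is rgb(116, 13, 99).
An 89% tint moves each channel 89% toward 255:
  R: 116 + 0.89×(255−116) = 116 + 123.71 = 239.71 → 240
  G: 13 + 0.89×(255−13) = 13 + 215.38 = 228.38 → 228
  B: 99 + 138.84 = 237.84 → 238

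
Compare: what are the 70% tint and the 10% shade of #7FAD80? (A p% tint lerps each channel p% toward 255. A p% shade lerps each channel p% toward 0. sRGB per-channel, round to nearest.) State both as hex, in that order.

#7FAD80 is rgb(127, 173, 128).
70% tint:
  R: 127 + 0.7×(255−127) = 127 + 89.6 = 216.6 → 217
  G: 173 + 0.7×(255−173) = 173 + 57.4 = 230.4 → 230
  B: 128 + 0.7×(255−128) = 128 + 88.9 = 216.9 → 217
  → #D9E6D9
10% shade:
  R: 127 − 12.7 = 114.3 → 114
  G: 173 + 0.1×(0−173) = 173 − 17.3 = 155.7 → 156
  B: 128 − 12.8 = 115.2 → 115
  → #729C73

#D9E6D9, #729C73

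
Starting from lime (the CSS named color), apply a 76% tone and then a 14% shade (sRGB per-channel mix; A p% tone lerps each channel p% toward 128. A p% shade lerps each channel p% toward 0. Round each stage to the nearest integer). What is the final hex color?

#538853

CSS lime is rgb(0, 255, 0).
A 76% tone moves each channel 76% toward 128:
  R: 0 + 0.76×(128−0) = 0 + 97.28 = 97.28 → 97
  G: 255 − 96.52 = 158.48 → 158
  B: 0 + 0.76×(128−0) = 0 + 97.28 = 97.28 → 97
After the tone: rgb(97, 158, 97) = #619E61.
A 14% shade moves each channel 14% toward 0:
  R: 97 − 13.58 = 83.42 → 83
  G: 158 + 0.14×(0−158) = 158 − 22.12 = 135.88 → 136
  B: 97 − 13.58 = 83.42 → 83
rgb(83, 136, 83) = #538853.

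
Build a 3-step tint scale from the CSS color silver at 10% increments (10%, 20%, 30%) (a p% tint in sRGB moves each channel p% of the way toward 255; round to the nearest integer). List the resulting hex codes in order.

#c6c6c6, #cdcdcd, #d3d3d3

CSS silver is rgb(192, 192, 192).
10%: (192 + 6.3 = 198.3→198, 192 + 6.3 = 198.3→198, 192 + 6.3 = 198.3→198) → #c6c6c6
20%: (192 + 12.6 = 204.6→205, 192 + 12.6 = 204.6→205, 192 + 12.6 = 204.6→205) → #cdcdcd
30%: (192 + 18.9 = 210.9→211, 192 + 18.9 = 210.9→211, 192 + 18.9 = 210.9→211) → #d3d3d3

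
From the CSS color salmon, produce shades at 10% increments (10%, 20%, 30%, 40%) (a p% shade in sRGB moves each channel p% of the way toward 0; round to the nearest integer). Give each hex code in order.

#e17367, #c8665b, #af5a50, #964d44

CSS salmon is rgb(250, 128, 114).
10%: (250 − 25 = 225→225, 128 − 12.8 = 115.2→115, 114 − 11.4 = 102.6→103) → #e17367
20%: (250 − 50 = 200→200, 128 − 25.6 = 102.4→102, 114 − 22.8 = 91.2→91) → #c8665b
30%: (250 − 75 = 175→175, 128 − 38.4 = 89.6→90, 114 − 34.2 = 79.8→80) → #af5a50
40%: (250 − 100 = 150→150, 128 − 51.2 = 76.8→77, 114 − 45.6 = 68.4→68) → #964d44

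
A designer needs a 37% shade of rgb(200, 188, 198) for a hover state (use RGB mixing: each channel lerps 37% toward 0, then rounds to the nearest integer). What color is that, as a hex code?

A 37% shade moves each channel 37% toward 0:
  R: 200 + 0.37×(0−200) = 200 − 74 = 126 → 126
  G: 188 + 0.37×(0−188) = 188 − 69.56 = 118.44 → 118
  B: 198 + 0.37×(0−198) = 198 − 73.26 = 124.74 → 125
rgb(126, 118, 125) = #7E767D.

#7E767D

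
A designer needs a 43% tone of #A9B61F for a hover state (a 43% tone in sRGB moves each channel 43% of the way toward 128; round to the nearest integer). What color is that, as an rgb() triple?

rgb(151, 159, 73)

#A9B61F is rgb(169, 182, 31).
Lerp each channel 43% toward 128:
  R: 169 − 17.63 = 151.37 → 151
  G: 182 − 23.22 = 158.78 → 159
  B: 31 + 0.43×(128−31) = 31 + 41.71 = 72.71 → 73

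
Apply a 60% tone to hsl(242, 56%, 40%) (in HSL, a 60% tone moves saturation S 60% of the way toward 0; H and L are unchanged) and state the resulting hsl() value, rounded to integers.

hsl(242, 22%, 40%)

S moves 60% from 56 toward 0: 56 − 33.6 = 22.4 → 22.
H and L are unchanged.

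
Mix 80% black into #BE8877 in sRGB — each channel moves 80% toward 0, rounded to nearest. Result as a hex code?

#261B18

#BE8877 is rgb(190, 136, 119).
Lerp each channel 80% toward 0:
  R: 190 + 0.8×(0−190) = 190 − 152 = 38 → 38
  G: 136 + 0.8×(0−136) = 136 − 108.8 = 27.2 → 27
  B: 119 + 0.8×(0−119) = 119 − 95.2 = 23.8 → 24
rgb(38, 27, 24) = #261B18.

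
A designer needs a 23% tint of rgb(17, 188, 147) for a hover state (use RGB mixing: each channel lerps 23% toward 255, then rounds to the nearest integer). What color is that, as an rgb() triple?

Per channel, c → c + 0.23(255 − c):
  R: 17 + 0.23×(255−17) = 17 + 54.74 = 71.74 → 72
  G: 188 + 15.41 = 203.41 → 203
  B: 147 + 24.84 = 171.84 → 172

rgb(72, 203, 172)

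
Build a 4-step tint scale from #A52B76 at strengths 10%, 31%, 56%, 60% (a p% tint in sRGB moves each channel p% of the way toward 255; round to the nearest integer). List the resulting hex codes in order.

#A52B76 is rgb(165, 43, 118).
10%: (165 + 9 = 174→174, 43 + 21.2 = 64.2→64, 118 + 13.7 = 131.7→132) → #AE4084
31%: (165 + 27.9 = 192.9→193, 43 + 65.72 = 108.72→109, 118 + 42.47 = 160.47→160) → #C16DA0
56%: (165 + 50.4 = 215.4→215, 43 + 118.72 = 161.72→162, 118 + 76.72 = 194.72→195) → #D7A2C3
60%: (165 + 54 = 219→219, 43 + 127.2 = 170.2→170, 118 + 82.2 = 200.2→200) → #DBAAC8

#AE4084, #C16DA0, #D7A2C3, #DBAAC8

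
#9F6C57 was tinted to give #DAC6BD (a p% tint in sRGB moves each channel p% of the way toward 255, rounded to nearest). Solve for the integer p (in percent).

#9F6C57 is rgb(159, 108, 87); #DAC6BD is rgb(218, 198, 189).
On the B channel (widest range): 189 ≈ 87 + (p/100)(255 − 87), so p ≈ 100×(189 − 87)/(255 − 87) = 10200/168 = 60.71.
p = 61 reproduces all three channels after rounding.

61%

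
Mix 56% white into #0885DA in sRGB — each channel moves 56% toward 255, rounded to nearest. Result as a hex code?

#92C9EF

#0885DA is rgb(8, 133, 218).
A 56% tint moves each channel 56% toward 255:
  R: 8 + 138.32 = 146.32 → 146
  G: 133 + 68.32 = 201.32 → 201
  B: 218 + 0.56×(255−218) = 218 + 20.72 = 238.72 → 239
rgb(146, 201, 239) = #92C9EF.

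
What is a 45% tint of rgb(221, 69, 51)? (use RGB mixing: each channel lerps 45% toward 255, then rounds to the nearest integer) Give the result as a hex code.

#EC998F

Per channel, c → c + 0.45(255 − c):
  R: 221 + 15.3 = 236.3 → 236
  G: 69 + 83.7 = 152.7 → 153
  B: 51 + 0.45×(255−51) = 51 + 91.8 = 142.8 → 143
rgb(236, 153, 143) = #EC998F.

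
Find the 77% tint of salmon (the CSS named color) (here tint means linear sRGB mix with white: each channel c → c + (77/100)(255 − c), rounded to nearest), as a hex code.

#FEE2DF

CSS salmon is rgb(250, 128, 114).
A 77% tint moves each channel 77% toward 255:
  R: 250 + 0.77×(255−250) = 250 + 3.85 = 253.85 → 254
  G: 128 + 97.79 = 225.79 → 226
  B: 114 + 0.77×(255−114) = 114 + 108.57 = 222.57 → 223
rgb(254, 226, 223) = #FEE2DF.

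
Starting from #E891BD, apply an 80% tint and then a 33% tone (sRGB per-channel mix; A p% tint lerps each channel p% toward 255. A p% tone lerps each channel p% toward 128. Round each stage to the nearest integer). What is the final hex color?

#E891BD is rgb(232, 145, 189).
An 80% tint moves each channel 80% toward 255:
  R: 232 + 18.4 = 250.4 → 250
  G: 145 + 0.8×(255−145) = 145 + 88 = 233 → 233
  B: 189 + 52.8 = 241.8 → 242
After the tint: rgb(250, 233, 242) = #FAE9F2.
Per channel, c → c + 0.33(128 − c):
  R: 250 − 40.26 = 209.74 → 210
  G: 233 + 0.33×(128−233) = 233 − 34.65 = 198.35 → 198
  B: 242 − 37.62 = 204.38 → 204
rgb(210, 198, 204) = #D2C6CC.

#D2C6CC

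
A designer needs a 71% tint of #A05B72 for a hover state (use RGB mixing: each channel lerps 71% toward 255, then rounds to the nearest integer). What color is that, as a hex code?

#E3CFD6

#A05B72 is rgb(160, 91, 114).
Per channel, c → c + 0.71(255 − c):
  R: 160 + 67.45 = 227.45 → 227
  G: 91 + 0.71×(255−91) = 91 + 116.44 = 207.44 → 207
  B: 114 + 100.11 = 214.11 → 214
rgb(227, 207, 214) = #E3CFD6.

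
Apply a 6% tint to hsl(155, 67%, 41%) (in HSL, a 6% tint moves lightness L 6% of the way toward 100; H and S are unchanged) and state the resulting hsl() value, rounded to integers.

L moves 6% from 41 toward 100: 41 + 3.54 = 44.54 → 45.
H and S are unchanged.

hsl(155, 67%, 45%)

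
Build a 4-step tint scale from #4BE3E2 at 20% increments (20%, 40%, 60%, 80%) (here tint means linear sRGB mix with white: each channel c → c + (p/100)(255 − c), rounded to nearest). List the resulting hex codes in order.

#6FE9E8, #93EEEE, #B7F4F3, #DBF9F9

#4BE3E2 is rgb(75, 227, 226).
20%: (75 + 36 = 111→111, 227 + 5.6 = 232.6→233, 226 + 5.8 = 231.8→232) → #6FE9E8
40%: (75 + 72 = 147→147, 227 + 11.2 = 238.2→238, 226 + 11.6 = 237.6→238) → #93EEEE
60%: (75 + 108 = 183→183, 227 + 16.8 = 243.8→244, 226 + 17.4 = 243.4→243) → #B7F4F3
80%: (75 + 144 = 219→219, 227 + 22.4 = 249.4→249, 226 + 23.2 = 249.2→249) → #DBF9F9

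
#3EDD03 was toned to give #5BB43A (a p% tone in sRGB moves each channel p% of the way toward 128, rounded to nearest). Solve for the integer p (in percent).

44%

#3EDD03 is rgb(62, 221, 3); #5BB43A is rgb(91, 180, 58).
On the B channel (widest range): 58 ≈ 3 + (p/100)(128 − 3), so p ≈ 100×(58 − 3)/(128 − 3) = 5500/125 = 44.00.
p = 44 reproduces all three channels after rounding.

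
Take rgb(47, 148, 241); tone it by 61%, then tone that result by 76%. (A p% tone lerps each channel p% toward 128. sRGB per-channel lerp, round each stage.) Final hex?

Per channel, c → c + 0.61(128 − c):
  R: 47 + 0.61×(128−47) = 47 + 49.41 = 96.41 → 96
  G: 148 + 0.61×(128−148) = 148 − 12.2 = 135.8 → 136
  B: 241 + 0.61×(128−241) = 241 − 68.93 = 172.07 → 172
After the tone: rgb(96, 136, 172) = #6088AC.
Per channel, c → c + 0.76(128 − c):
  R: 96 + 24.32 = 120.32 → 120
  G: 136 − 6.08 = 129.92 → 130
  B: 172 − 33.44 = 138.56 → 139
rgb(120, 130, 139) = #78828B.

#78828B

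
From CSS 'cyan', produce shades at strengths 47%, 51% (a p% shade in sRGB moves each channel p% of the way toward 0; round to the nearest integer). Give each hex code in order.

#008787, #007D7D

CSS cyan is rgb(0, 255, 255).
47%: (0→0, 255 − 119.85 = 135.15→135, 255 − 119.85 = 135.15→135) → #008787
51%: (0→0, 255 − 130.05 = 124.95→125, 255 − 130.05 = 124.95→125) → #007D7D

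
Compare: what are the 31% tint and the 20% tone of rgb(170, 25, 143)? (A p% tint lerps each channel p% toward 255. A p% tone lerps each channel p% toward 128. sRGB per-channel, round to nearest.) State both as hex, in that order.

31% tint:
  R: 170 + 0.31×(255−170) = 170 + 26.35 = 196.35 → 196
  G: 25 + 71.3 = 96.3 → 96
  B: 143 + 34.72 = 177.72 → 178
  → #c460b2
20% tone:
  R: 170 − 8.4 = 161.6 → 162
  G: 25 + 20.6 = 45.6 → 46
  B: 143 + 0.2×(128−143) = 143 − 3 = 140 → 140
  → #a22e8c

#c460b2, #a22e8c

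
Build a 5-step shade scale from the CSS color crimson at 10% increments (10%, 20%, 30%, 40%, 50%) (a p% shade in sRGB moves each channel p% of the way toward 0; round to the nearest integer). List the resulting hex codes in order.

#C61236, #B01030, #9A0E2A, #840C24, #6E0A1E

CSS crimson is rgb(220, 20, 60).
10%: (220 − 22 = 198→198, 20 − 2 = 18→18, 60 − 6 = 54→54) → #C61236
20%: (220 − 44 = 176→176, 20 − 4 = 16→16, 60 − 12 = 48→48) → #B01030
30%: (220 − 66 = 154→154, 20 − 6 = 14→14, 60 − 18 = 42→42) → #9A0E2A
40%: (220 − 88 = 132→132, 20 − 8 = 12→12, 60 − 24 = 36→36) → #840C24
50%: (220 − 110 = 110→110, 20 − 10 = 10→10, 60 − 30 = 30→30) → #6E0A1E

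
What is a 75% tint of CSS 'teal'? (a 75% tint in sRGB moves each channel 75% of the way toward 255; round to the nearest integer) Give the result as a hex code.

#BFDFDF

CSS teal is rgb(0, 128, 128).
Lerp each channel 75% toward 255:
  R: 0 + 0.75×(255−0) = 0 + 191.25 = 191.25 → 191
  G: 128 + 0.75×(255−128) = 128 + 95.25 = 223.25 → 223
  B: 128 + 0.75×(255−128) = 128 + 95.25 = 223.25 → 223
rgb(191, 223, 223) = #BFDFDF.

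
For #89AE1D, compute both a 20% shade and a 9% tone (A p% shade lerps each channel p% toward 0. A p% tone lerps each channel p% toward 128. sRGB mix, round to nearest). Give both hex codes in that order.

#89AE1D is rgb(137, 174, 29).
20% shade:
  R: 137 + 0.2×(0−137) = 137 − 27.4 = 109.6 → 110
  G: 174 + 0.2×(0−174) = 174 − 34.8 = 139.2 → 139
  B: 29 + 0.2×(0−29) = 29 − 5.8 = 23.2 → 23
  → #6E8B17
9% tone:
  R: 137 − 0.81 = 136.19 → 136
  G: 174 + 0.09×(128−174) = 174 − 4.14 = 169.86 → 170
  B: 29 + 0.09×(128−29) = 29 + 8.91 = 37.91 → 38
  → #88AA26

#6E8B17, #88AA26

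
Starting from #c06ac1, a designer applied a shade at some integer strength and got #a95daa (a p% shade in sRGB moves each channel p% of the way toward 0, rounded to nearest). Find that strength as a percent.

#c06ac1 is rgb(192, 106, 193); #a95daa is rgb(169, 93, 170).
On the B channel (widest range): 170 ≈ 193 + (p/100)(0 − 193), so p ≈ 100×(170 − 193)/(0 − 193) = -2300/-193 = 11.92.
p = 12 reproduces all three channels after rounding.

12%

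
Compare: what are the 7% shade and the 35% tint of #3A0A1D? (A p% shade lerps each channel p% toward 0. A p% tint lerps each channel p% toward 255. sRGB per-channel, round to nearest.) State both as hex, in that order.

#3A0A1D is rgb(58, 10, 29).
7% shade:
  R: 58 + 0.07×(0−58) = 58 − 4.06 = 53.94 → 54
  G: 10 + 0.07×(0−10) = 10 − 0.7 = 9.3 → 9
  B: 29 + 0.07×(0−29) = 29 − 2.03 = 26.97 → 27
  → #36091B
35% tint:
  R: 58 + 68.95 = 126.95 → 127
  G: 10 + 0.35×(255−10) = 10 + 85.75 = 95.75 → 96
  B: 29 + 0.35×(255−29) = 29 + 79.1 = 108.1 → 108
  → #7F606C

#36091B, #7F606C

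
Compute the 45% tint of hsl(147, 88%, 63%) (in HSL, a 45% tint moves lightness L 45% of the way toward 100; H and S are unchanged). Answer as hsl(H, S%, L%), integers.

hsl(147, 88%, 80%)

L moves 45% from 63 toward 100: 63 + 16.65 = 79.65 → 80.
H and S are unchanged.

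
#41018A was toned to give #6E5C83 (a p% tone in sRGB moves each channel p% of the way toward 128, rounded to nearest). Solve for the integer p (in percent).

72%

#41018A is rgb(65, 1, 138); #6E5C83 is rgb(110, 92, 131).
On the G channel (widest range): 92 ≈ 1 + (p/100)(128 − 1), so p ≈ 100×(92 − 1)/(128 − 1) = 9100/127 = 71.65.
p = 72 reproduces all three channels after rounding.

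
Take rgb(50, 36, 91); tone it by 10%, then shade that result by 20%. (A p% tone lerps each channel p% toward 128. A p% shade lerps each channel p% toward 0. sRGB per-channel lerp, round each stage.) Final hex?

Lerp each channel 10% toward 128:
  R: 50 + 7.8 = 57.8 → 58
  G: 36 + 0.1×(128−36) = 36 + 9.2 = 45.2 → 45
  B: 91 + 3.7 = 94.7 → 95
After the tone: rgb(58, 45, 95) = #3a2d5f.
Lerp each channel 20% toward 0:
  R: 58 − 11.6 = 46.4 → 46
  G: 45 + 0.2×(0−45) = 45 − 9 = 36 → 36
  B: 95 − 19 = 76 → 76
rgb(46, 36, 76) = #2e244c.

#2e244c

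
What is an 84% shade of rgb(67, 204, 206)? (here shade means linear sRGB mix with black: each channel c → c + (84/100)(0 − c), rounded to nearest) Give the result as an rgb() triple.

rgb(11, 33, 33)

Per channel, c → c + 0.84(0 − c):
  R: 67 + 0.84×(0−67) = 67 − 56.28 = 10.72 → 11
  G: 204 − 171.36 = 32.64 → 33
  B: 206 − 173.04 = 32.96 → 33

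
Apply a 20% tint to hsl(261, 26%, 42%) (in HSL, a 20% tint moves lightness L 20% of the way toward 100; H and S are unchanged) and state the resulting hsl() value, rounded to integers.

hsl(261, 26%, 54%)

L moves 20% from 42 toward 100: 42 + 11.6 = 53.6 → 54.
H and S are unchanged.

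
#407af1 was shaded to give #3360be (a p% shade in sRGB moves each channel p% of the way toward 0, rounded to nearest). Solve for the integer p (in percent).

#407af1 is rgb(64, 122, 241); #3360be is rgb(51, 96, 190).
On the B channel (widest range): 190 ≈ 241 + (p/100)(0 − 241), so p ≈ 100×(190 − 241)/(0 − 241) = -5100/-241 = 21.16.
p = 21 reproduces all three channels after rounding.

21%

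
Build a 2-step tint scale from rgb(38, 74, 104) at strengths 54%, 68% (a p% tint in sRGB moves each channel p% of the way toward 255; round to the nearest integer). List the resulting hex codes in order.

54%: (38 + 117.18 = 155.18→155, 74 + 97.74 = 171.74→172, 104 + 81.54 = 185.54→186) → #9BACBA
68%: (38 + 147.56 = 185.56→186, 74 + 123.08 = 197.08→197, 104 + 102.68 = 206.68→207) → #BAC5CF

#9BACBA, #BAC5CF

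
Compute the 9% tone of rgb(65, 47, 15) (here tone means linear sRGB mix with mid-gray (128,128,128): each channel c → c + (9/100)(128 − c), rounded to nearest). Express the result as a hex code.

#473619

Lerp each channel 9% toward 128:
  R: 65 + 0.09×(128−65) = 65 + 5.67 = 70.67 → 71
  G: 47 + 0.09×(128−47) = 47 + 7.29 = 54.29 → 54
  B: 15 + 0.09×(128−15) = 15 + 10.17 = 25.17 → 25
rgb(71, 54, 25) = #473619.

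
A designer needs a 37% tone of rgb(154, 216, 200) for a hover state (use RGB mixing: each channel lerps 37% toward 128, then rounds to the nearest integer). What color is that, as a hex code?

Lerp each channel 37% toward 128:
  R: 154 − 9.62 = 144.38 → 144
  G: 216 − 32.56 = 183.44 → 183
  B: 200 + 0.37×(128−200) = 200 − 26.64 = 173.36 → 173
rgb(144, 183, 173) = #90B7AD.

#90B7AD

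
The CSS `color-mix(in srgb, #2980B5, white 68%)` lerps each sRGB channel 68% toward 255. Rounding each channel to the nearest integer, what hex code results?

#2980B5 is rgb(41, 128, 181).
A 68% tint moves each channel 68% toward 255:
  R: 41 + 145.52 = 186.52 → 187
  G: 128 + 0.68×(255−128) = 128 + 86.36 = 214.36 → 214
  B: 181 + 0.68×(255−181) = 181 + 50.32 = 231.32 → 231
rgb(187, 214, 231) = #BBD6E7.

#BBD6E7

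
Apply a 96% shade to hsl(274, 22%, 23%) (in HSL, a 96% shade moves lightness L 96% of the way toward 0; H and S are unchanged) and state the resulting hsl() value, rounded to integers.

hsl(274, 22%, 1%)

L moves 96% from 23 toward 0: 23 − 22.08 = 0.92 → 1.
H and S are unchanged.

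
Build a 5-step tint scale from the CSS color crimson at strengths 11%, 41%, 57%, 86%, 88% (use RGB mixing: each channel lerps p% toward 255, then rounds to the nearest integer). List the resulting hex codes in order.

CSS crimson is rgb(220, 20, 60).
11%: (220 + 3.85 = 223.85→224, 20 + 25.85 = 45.85→46, 60 + 21.45 = 81.45→81) → #e02e51
41%: (220 + 14.35 = 234.35→234, 20 + 96.35 = 116.35→116, 60 + 79.95 = 139.95→140) → #ea748c
57%: (220 + 19.95 = 239.95→240, 20 + 133.95 = 153.95→154, 60 + 111.15 = 171.15→171) → #f09aab
86%: (220 + 30.1 = 250.1→250, 20 + 202.1 = 222.1→222, 60 + 167.7 = 227.7→228) → #fadee4
88%: (220 + 30.8 = 250.8→251, 20 + 206.8 = 226.8→227, 60 + 171.6 = 231.6→232) → #fbe3e8

#e02e51, #ea748c, #f09aab, #fadee4, #fbe3e8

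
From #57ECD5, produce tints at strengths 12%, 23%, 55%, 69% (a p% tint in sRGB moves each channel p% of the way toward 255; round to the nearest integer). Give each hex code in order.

#57ECD5 is rgb(87, 236, 213).
12%: (87 + 20.16 = 107.16→107, 236 + 2.28 = 238.28→238, 213 + 5.04 = 218.04→218) → #6BEEDA
23%: (87 + 38.64 = 125.64→126, 236 + 4.37 = 240.37→240, 213 + 9.66 = 222.66→223) → #7EF0DF
55%: (87 + 92.4 = 179.4→179, 236 + 10.45 = 246.45→246, 213 + 23.1 = 236.1→236) → #B3F6EC
69%: (87 + 115.92 = 202.92→203, 236 + 13.11 = 249.11→249, 213 + 28.98 = 241.98→242) → #CBF9F2

#6BEEDA, #7EF0DF, #B3F6EC, #CBF9F2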